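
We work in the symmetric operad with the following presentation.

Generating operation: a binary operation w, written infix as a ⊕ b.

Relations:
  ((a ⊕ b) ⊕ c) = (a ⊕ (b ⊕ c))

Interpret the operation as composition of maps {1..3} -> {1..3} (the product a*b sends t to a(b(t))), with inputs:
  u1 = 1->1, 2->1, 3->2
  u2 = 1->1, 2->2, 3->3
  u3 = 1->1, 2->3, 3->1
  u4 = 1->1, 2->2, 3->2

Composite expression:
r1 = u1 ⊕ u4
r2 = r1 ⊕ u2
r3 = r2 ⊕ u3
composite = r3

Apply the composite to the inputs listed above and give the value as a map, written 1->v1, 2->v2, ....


(u1 ⊕ u4) = 1->1, 2->1, 3->1
((u1 ⊕ u4) ⊕ u2) = 1->1, 2->1, 3->1
(((u1 ⊕ u4) ⊕ u2) ⊕ u3) = 1->1, 2->1, 3->1

1->1, 2->1, 3->1


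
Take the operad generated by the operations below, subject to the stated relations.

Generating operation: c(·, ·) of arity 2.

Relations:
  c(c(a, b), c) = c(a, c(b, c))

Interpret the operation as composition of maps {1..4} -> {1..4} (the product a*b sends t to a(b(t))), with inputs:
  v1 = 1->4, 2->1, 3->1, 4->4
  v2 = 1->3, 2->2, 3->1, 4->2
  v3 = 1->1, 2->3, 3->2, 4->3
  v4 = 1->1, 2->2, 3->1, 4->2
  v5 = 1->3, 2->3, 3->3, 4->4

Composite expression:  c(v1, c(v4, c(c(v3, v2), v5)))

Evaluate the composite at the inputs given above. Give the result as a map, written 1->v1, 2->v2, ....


c(v3, v2) = 1->2, 2->3, 3->1, 4->3
c(c(v3, v2), v5) = 1->1, 2->1, 3->1, 4->3
c(v4, c(c(v3, v2), v5)) = 1->1, 2->1, 3->1, 4->1
c(v1, c(v4, c(c(v3, v2), v5))) = 1->4, 2->4, 3->4, 4->4

1->4, 2->4, 3->4, 4->4


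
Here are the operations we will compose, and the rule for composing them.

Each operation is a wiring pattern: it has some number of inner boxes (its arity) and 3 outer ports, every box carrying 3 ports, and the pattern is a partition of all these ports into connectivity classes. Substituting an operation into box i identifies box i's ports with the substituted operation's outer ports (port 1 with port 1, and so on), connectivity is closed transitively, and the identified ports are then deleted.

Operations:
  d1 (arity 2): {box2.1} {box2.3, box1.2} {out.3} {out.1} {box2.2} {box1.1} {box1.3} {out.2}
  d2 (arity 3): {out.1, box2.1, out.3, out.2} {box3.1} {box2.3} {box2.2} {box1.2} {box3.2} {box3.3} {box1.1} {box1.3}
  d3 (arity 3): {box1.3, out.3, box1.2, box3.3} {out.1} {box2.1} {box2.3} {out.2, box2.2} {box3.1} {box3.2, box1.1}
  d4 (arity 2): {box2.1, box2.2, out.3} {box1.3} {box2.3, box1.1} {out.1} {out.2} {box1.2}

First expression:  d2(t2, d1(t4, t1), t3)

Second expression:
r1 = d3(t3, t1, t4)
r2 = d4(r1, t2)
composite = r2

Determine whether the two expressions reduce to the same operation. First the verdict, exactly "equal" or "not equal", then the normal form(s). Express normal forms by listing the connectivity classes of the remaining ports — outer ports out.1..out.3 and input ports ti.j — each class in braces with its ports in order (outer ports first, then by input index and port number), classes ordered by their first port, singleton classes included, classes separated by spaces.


not equal; the first gives {out.1, out.2, out.3} {t1.1} {t1.2} {t1.3, t4.2} {t2.1} {t2.2} {t2.3} {t3.1} {t3.2} {t3.3} {t4.1} {t4.3} and the second {out.1} {out.2} {out.3, t2.1, t2.2} {t1.1} {t1.2} {t1.3} {t2.3} {t3.1, t4.2} {t3.2, t3.3, t4.3} {t4.1}

Normal form of the first expression: {out.1, out.2, out.3} {t1.1} {t1.2} {t1.3, t4.2} {t2.1} {t2.2} {t2.3} {t3.1} {t3.2} {t3.3} {t4.1} {t4.3}
Normal form of the second expression: {out.1} {out.2} {out.3, t2.1, t2.2} {t1.1} {t1.2} {t1.3} {t2.3} {t3.1, t4.2} {t3.2, t3.3, t4.3} {t4.1}
Different reductions; not equal.


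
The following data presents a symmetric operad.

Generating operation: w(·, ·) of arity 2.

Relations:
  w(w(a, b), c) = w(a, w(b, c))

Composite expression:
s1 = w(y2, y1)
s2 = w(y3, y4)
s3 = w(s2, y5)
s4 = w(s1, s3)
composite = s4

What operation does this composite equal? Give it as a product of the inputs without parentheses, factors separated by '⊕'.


y2 ⊕ y1 ⊕ y3 ⊕ y4 ⊕ y5

The w-tree's shape is irrelevant; the y-reading-order decides.
w(y2, y1) reduces to y2 ⊕ y1
w(y3, y4) reduces to y3 ⊕ y4
w(w(y3, y4), y5) reduces to y3 ⊕ y4 ⊕ y5
w(w(y2, y1), w(w(y3, y4), y5)) reduces to y2 ⊕ y1 ⊕ y3 ⊕ y4 ⊕ y5


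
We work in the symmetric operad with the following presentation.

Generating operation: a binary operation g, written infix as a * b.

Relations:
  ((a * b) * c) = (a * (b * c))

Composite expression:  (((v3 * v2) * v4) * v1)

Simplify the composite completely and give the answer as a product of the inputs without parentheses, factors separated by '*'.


v3 * v2 * v4 * v1

The g-tree's shape is irrelevant; the v-reading-order decides.
(v3 * v2) linearizes to v3 * v2
((v3 * v2) * v4) linearizes to v3 * v2 * v4
(((v3 * v2) * v4) * v1) linearizes to v3 * v2 * v4 * v1


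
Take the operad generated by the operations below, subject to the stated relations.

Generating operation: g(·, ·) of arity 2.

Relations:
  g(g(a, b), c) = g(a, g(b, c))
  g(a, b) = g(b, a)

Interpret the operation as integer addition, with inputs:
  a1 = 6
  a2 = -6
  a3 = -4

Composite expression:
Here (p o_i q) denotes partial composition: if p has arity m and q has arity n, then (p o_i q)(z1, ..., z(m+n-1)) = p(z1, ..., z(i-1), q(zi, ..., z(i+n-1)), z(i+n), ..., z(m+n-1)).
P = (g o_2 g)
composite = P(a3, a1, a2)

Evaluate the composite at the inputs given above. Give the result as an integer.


g(a1, a2) = 0
g(a3, g(a1, a2)) = -4

-4


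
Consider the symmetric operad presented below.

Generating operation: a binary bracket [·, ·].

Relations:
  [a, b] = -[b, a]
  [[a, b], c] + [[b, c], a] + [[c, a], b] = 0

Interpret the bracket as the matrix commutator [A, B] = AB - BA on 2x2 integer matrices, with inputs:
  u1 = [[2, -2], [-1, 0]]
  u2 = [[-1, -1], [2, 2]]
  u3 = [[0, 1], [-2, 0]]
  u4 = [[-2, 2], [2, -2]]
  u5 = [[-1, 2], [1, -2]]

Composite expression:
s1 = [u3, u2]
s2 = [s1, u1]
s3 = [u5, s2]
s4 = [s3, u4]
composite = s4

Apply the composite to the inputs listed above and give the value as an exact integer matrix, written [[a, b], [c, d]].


[[-96, 120], [-120, 96]]

[u3, u2] = [[0, 3], [6, 0]]
[[u3, u2], u1] = [[9, -6], [12, -9]]
[u5, [[u3, u2], u1]] = [[30, -42], [6, -30]]
[[u5, [[u3, u2], u1]], u4] = [[-96, 120], [-120, 96]]


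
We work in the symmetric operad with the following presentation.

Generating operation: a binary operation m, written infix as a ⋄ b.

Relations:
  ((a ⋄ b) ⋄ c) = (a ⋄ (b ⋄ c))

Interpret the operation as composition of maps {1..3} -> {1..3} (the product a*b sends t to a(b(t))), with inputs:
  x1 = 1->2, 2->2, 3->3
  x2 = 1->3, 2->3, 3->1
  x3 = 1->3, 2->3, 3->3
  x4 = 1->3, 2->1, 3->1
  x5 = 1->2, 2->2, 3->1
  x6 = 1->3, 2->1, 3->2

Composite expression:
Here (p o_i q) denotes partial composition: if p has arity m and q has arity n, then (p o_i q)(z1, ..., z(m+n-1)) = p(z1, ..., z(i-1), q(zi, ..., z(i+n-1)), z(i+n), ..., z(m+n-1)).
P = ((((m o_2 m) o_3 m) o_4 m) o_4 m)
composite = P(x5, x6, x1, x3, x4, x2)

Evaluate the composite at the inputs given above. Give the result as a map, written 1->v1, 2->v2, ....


1->2, 2->2, 3->2

(x3 ⋄ x4) = 1->3, 2->3, 3->3
((x3 ⋄ x4) ⋄ x2) = 1->3, 2->3, 3->3
(x1 ⋄ ((x3 ⋄ x4) ⋄ x2)) = 1->3, 2->3, 3->3
(x6 ⋄ (x1 ⋄ ((x3 ⋄ x4) ⋄ x2))) = 1->2, 2->2, 3->2
(x5 ⋄ (x6 ⋄ (x1 ⋄ ((x3 ⋄ x4) ⋄ x2)))) = 1->2, 2->2, 3->2


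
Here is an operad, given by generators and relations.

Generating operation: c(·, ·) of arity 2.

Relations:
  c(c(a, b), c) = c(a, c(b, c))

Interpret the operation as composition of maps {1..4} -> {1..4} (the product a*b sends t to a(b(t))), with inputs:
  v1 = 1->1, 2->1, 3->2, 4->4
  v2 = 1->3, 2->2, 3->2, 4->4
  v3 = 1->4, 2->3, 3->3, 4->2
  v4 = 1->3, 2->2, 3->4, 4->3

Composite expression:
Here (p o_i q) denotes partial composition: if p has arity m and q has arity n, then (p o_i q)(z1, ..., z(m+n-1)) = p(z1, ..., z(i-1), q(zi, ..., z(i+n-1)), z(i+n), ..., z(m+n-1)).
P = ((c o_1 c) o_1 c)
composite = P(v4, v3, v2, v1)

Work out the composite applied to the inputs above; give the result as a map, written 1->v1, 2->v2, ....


1->4, 2->4, 3->4, 4->2

c(v4, v3) = 1->3, 2->4, 3->4, 4->2
c(c(v4, v3), v2) = 1->4, 2->4, 3->4, 4->2
c(c(c(v4, v3), v2), v1) = 1->4, 2->4, 3->4, 4->2


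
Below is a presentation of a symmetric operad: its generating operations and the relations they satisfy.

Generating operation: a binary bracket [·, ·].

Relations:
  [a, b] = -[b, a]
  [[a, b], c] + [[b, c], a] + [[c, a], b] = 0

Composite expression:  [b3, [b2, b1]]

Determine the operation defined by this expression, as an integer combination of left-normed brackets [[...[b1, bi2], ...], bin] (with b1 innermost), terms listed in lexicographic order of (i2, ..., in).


Antisymmetry and Jacobi reduce to b1-anchored left-normed brackets.
Composite bracket: [b3, [b2, b1]]
Expanding via [a, b] = ab - ba: 4 signed words (2^2 = 4).
Keep just the words that open with b1:
  sign of b1b2b3 is +1, so it contributes +[[b1, b2], b3]

[[b1, b2], b3]


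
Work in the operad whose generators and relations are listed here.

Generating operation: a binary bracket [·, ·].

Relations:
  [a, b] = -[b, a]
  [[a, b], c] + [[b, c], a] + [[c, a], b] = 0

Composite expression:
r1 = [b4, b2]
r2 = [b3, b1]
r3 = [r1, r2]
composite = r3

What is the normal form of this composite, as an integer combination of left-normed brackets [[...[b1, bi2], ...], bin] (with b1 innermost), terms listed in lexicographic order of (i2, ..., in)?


-[[[b1, b3], b2], b4] + [[[b1, b3], b4], b2]

Skip Jacobi rewriting: expand, keep b1-initial words, read off terms.
Composite bracket: [[b4, b2], [b3, b1]]
The bracket unfolds into 8 signed words via [a, b] = ab - ba (2^3 = 8).
Only words starting with b1 matter:
  b1b3b2b4 (sign -1) contributes -[[[b1, b3], b2], b4]
  b1b3b4b2 (sign +1) contributes +[[[b1, b3], b4], b2]


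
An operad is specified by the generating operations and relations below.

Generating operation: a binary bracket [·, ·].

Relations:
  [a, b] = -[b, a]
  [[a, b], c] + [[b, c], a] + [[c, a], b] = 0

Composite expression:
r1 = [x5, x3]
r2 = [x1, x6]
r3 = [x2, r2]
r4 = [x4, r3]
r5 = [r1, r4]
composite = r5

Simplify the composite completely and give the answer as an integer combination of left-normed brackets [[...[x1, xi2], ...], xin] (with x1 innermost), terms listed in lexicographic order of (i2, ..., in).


[[[[[x1, x6], x2], x4], x3], x5] - [[[[[x1, x6], x2], x4], x5], x3]

Expand each bracket as ab - ba; the x1-initial words give the coefficients.
Composite bracket: [[x5, x3], [x4, [x2, [x1, x6]]]]
Each bracket splits as ab - ba, giving 32 signed words (2^5 = 32).
The x1-initial words carry the normal form:
  x1x6x2x4x3x5 (sign +1) contributes +[[[[[x1, x6], x2], x4], x3], x5]
  x1x6x2x4x5x3 (sign -1) contributes -[[[[[x1, x6], x2], x4], x5], x3]


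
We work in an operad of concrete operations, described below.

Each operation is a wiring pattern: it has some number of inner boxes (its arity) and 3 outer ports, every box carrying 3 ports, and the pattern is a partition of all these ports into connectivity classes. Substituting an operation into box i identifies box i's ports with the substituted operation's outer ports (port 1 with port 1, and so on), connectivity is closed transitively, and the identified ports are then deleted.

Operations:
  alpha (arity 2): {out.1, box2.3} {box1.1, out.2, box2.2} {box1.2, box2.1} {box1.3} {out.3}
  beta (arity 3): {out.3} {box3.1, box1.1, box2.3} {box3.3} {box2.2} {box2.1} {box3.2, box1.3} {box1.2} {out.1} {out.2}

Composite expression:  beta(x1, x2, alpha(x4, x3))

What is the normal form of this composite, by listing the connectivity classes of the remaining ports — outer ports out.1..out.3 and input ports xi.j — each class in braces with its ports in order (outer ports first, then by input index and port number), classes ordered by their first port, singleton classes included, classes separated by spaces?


{out.1} {out.2} {out.3} {x1.1, x2.3, x3.3} {x1.2} {x1.3, x3.2, x4.1} {x2.1} {x2.2} {x3.1, x4.2} {x4.3}

Treat the ports identified at beta as solder joints: merge, then drop.
after alpha, the pattern on (x4, x3) reads {out.1, x3.3} {out.2, x3.2, x4.1} {out.3} {x3.1, x4.2} {x4.3} (out.j = its outer ports)
after beta, the pattern on (x1, x2, x4, x3) reads {out.1} {out.2} {out.3} {x1.1, x2.3, x3.3} {x1.2} {x1.3, x3.2, x4.1} {x2.1} {x2.2} {x3.1, x4.2} {x4.3} (out.j = its outer ports)


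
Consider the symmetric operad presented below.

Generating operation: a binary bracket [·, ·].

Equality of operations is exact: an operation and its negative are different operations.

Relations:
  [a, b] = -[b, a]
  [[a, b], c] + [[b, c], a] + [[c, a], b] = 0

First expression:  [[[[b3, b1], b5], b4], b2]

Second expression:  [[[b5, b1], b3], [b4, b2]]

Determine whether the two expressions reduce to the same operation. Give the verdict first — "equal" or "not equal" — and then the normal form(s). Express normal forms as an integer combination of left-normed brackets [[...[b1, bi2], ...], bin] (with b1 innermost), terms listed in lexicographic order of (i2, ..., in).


not equal; first: -[[[[b1, b3], b5], b4], b2]; second: [[[[b1, b5], b3], b2], b4] - [[[[b1, b5], b3], b4], b2]

Normal form of the first expression: -[[[[b1, b3], b5], b4], b2]
Normal form of the second expression: [[[[b1, b5], b3], b2], b4] - [[[[b1, b5], b3], b4], b2]
No match — not equal.


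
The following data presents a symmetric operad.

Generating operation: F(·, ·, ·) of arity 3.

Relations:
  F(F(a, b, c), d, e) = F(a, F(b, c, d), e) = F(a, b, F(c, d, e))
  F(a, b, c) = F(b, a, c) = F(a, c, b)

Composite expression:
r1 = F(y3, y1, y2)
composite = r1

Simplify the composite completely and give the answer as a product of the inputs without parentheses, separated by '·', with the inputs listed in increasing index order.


Reordering under F is free, so list the y-inputs canonically.
F(y3, y1, y2) spells out as y3 · y1 · y2
putting the inputs in ascending order: y1 · y2 · y3

y1 · y2 · y3


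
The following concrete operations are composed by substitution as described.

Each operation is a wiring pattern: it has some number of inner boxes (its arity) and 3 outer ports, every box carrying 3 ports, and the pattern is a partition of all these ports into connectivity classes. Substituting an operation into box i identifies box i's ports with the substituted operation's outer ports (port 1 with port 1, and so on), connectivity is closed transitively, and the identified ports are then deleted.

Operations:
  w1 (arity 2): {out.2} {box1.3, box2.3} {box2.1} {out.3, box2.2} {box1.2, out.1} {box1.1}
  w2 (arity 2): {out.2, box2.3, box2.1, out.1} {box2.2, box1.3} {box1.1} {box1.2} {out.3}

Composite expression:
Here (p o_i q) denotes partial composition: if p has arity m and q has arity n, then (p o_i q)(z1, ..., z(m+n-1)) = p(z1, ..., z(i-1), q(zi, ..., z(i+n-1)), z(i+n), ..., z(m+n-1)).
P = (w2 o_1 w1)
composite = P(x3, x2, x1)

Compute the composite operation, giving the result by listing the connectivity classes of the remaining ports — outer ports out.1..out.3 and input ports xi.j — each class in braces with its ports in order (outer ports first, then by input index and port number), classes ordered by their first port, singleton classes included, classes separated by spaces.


{out.1, out.2, x1.1, x1.3} {out.3} {x1.2, x2.2} {x2.1} {x2.3, x3.3} {x3.1} {x3.2}

Treat the ports identified at w2 as solder joints: merge, then drop.
w1 over (x3, x2) gives {out.1, x3.2} {out.2} {out.3, x2.2} {x2.1} {x2.3, x3.3} {x3.1}, out.j being that stage's outer ports
w2 over (x3, x2, x1) gives {out.1, out.2, x1.1, x1.3} {out.3} {x1.2, x2.2} {x2.1} {x2.3, x3.3} {x3.1} {x3.2}, out.j being that stage's outer ports


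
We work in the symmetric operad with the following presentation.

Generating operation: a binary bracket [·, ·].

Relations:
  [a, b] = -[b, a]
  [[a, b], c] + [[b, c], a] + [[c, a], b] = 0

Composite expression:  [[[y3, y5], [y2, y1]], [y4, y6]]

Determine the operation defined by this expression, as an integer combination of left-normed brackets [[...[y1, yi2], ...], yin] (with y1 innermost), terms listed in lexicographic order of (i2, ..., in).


[[[[[y1, y2], y3], y5], y4], y6] - [[[[[y1, y2], y3], y5], y6], y4] - [[[[[y1, y2], y5], y3], y4], y6] + [[[[[y1, y2], y5], y3], y6], y4]


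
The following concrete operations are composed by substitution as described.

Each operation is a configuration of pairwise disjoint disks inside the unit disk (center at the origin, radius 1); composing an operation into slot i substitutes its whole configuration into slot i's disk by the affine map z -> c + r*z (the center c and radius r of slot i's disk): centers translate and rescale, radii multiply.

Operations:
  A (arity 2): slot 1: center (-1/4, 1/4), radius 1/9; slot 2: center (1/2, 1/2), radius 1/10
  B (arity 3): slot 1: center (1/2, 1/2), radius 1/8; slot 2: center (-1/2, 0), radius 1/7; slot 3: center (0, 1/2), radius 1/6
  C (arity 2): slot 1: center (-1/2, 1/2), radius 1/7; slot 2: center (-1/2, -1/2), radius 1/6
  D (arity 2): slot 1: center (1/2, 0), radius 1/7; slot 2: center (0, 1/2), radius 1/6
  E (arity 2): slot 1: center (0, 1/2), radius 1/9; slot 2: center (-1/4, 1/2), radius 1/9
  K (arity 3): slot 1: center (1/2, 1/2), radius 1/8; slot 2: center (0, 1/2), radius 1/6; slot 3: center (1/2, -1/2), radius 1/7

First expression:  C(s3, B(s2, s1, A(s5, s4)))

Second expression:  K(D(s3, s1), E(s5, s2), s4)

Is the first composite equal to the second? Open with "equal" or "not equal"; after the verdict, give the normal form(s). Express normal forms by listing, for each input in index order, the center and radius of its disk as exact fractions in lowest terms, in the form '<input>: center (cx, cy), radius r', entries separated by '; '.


not equal: they reduce to s1: center (-7/12, -1/2), radius 1/42; s2: center (-5/12, -5/12), radius 1/48; s3: center (-1/2, 1/2), radius 1/7; s4: center (-35/72, -29/72), radius 1/360; s5: center (-73/144, -59/144), radius 1/324 and s1: center (1/2, 9/16), radius 1/48; s2: center (-1/24, 7/12), radius 1/54; s3: center (9/16, 1/2), radius 1/56; s4: center (1/2, -1/2), radius 1/7; s5: center (0, 7/12), radius 1/54

The first expression reduces to s1: center (-7/12, -1/2), radius 1/42; s2: center (-5/12, -5/12), radius 1/48; s3: center (-1/2, 1/2), radius 1/7; s4: center (-35/72, -29/72), radius 1/360; s5: center (-73/144, -59/144), radius 1/324
The second expression reduces to s1: center (1/2, 9/16), radius 1/48; s2: center (-1/24, 7/12), radius 1/54; s3: center (9/16, 1/2), radius 1/56; s4: center (1/2, -1/2), radius 1/7; s5: center (0, 7/12), radius 1/54
Different reductions; not equal.


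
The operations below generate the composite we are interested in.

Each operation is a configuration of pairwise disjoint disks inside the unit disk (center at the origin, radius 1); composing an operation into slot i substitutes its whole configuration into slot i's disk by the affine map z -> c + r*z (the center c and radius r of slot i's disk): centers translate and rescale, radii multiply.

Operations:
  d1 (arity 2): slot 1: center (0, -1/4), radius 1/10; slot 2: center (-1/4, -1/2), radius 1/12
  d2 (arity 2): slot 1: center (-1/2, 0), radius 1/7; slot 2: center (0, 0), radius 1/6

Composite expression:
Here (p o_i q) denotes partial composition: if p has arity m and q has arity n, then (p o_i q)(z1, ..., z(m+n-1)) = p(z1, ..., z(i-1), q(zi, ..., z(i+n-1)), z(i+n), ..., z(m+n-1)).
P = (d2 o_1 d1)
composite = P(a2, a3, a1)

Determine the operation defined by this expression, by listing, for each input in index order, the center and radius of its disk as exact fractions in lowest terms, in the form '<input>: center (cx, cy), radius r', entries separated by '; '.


a1: center (0, 0), radius 1/6; a2: center (-1/2, -1/28), radius 1/70; a3: center (-15/28, -1/14), radius 1/84

Nesting under d2 composes maps z -> c + r*z down each a-path.
a2: after 2 affine steps, its disk has center (-1/2, -1/28), radius 1/70
a3: after 2 affine steps, its disk has center (-15/28, -1/14), radius 1/84
a1: after 1 affine step, its disk has center (0, 0), radius 1/6


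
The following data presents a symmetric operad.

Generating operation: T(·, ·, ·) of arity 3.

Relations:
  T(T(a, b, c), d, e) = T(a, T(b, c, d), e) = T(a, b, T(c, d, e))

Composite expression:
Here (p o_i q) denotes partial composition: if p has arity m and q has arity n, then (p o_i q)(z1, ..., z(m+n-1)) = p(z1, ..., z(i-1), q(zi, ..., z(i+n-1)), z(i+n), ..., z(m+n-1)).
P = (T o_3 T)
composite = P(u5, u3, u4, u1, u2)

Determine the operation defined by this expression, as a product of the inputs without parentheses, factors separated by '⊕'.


u5 ⊕ u3 ⊕ u4 ⊕ u1 ⊕ u2

All parenthesizations of T agree; list the u-inputs left to right.
T(u4, u1, u2) flattens to u4 ⊕ u1 ⊕ u2
T(u5, u3, T(u4, u1, u2)) flattens to u5 ⊕ u3 ⊕ u4 ⊕ u1 ⊕ u2


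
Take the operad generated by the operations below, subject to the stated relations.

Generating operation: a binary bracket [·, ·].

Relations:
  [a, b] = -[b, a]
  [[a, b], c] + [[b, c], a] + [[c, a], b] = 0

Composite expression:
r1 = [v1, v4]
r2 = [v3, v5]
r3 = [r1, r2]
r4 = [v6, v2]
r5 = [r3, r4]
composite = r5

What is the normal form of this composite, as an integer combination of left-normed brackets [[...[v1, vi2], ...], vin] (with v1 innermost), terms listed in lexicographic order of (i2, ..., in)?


-[[[[[v1, v4], v3], v5], v2], v6] + [[[[[v1, v4], v3], v5], v6], v2] + [[[[[v1, v4], v5], v3], v2], v6] - [[[[[v1, v4], v5], v3], v6], v2]

A multilinear Lie element is pinned by v1-initial words (v1 innermost).
Composite bracket: [[[v1, v4], [v3, v5]], [v6, v2]]
Applying ab - ba throughout gives 32 signed words (2^5 = 32).
The v1-initial words carry the normal form:
  the word v1v4v3v5v2v6 carries sign -1 and contributes -[[[[[v1, v4], v3], v5], v2], v6]
  the word v1v4v3v5v6v2 carries sign +1 and contributes +[[[[[v1, v4], v3], v5], v6], v2]
  the word v1v4v5v3v2v6 carries sign +1 and contributes +[[[[[v1, v4], v5], v3], v2], v6]
  the word v1v4v5v3v6v2 carries sign -1 and contributes -[[[[[v1, v4], v5], v3], v6], v2]


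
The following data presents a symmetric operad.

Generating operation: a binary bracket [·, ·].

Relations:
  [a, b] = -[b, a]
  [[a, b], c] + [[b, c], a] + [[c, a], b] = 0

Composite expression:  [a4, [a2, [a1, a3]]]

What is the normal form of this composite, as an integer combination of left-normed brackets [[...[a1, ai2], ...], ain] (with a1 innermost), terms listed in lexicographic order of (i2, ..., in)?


[[[a1, a3], a2], a4]

Skip Jacobi rewriting: expand, keep a1-initial words, read off terms.
Composite bracket: [a4, [a2, [a1, a3]]]
Full expansion: 8 signed words from ab - ba (2^3 = 8).
Words beginning with a1 determine it all:
  a1a3a2a4 (sign +1) contributes +[[[a1, a3], a2], a4]


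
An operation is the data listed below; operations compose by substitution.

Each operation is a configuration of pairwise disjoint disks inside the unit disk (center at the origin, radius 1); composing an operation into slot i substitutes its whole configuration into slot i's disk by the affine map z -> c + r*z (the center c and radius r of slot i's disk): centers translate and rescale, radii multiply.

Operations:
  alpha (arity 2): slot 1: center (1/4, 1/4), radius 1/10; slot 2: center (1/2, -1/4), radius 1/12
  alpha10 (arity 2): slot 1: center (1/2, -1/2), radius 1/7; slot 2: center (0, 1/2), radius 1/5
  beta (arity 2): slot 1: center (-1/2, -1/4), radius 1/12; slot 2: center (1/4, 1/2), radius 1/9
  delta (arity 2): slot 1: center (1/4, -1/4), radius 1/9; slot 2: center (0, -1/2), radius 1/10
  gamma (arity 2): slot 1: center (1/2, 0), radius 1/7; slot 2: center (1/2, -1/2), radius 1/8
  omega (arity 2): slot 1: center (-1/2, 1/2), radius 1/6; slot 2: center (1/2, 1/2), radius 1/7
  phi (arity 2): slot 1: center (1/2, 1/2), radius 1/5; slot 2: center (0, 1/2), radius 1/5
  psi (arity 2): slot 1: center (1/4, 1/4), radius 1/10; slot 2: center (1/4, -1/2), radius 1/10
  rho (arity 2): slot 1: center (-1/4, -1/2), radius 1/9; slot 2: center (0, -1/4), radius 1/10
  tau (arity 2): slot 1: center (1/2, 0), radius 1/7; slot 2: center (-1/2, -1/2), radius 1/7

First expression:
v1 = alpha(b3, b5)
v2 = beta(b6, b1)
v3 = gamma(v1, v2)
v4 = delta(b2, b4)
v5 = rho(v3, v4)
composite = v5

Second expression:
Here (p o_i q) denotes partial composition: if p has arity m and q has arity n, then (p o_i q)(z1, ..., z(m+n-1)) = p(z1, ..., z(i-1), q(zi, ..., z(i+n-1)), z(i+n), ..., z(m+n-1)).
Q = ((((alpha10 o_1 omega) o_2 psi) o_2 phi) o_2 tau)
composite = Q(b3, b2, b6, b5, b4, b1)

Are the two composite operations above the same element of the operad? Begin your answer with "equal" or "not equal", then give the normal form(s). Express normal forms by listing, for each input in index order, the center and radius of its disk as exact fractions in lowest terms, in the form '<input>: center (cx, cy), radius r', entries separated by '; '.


not equal; the first gives b1: center (-55/288, -79/144), radius 1/648; b2: center (1/40, -11/40), radius 1/90; b3: center (-4/21, -125/252), radius 1/630; b4: center (0, -3/10), radius 1/100; b5: center (-47/252, -127/252), radius 1/756; b6: center (-29/144, -161/288), radius 1/864 and the second b1: center (0, 1/2), radius 1/5; b2: center (2831/4900, -207/490), radius 1/17150; b3: center (3/7, -3/7), radius 1/42; b4: center (113/196, -43/98), radius 1/490; b5: center (113/196, -207/490), radius 1/2450; b6: center (2829/4900, -2071/4900), radius 1/17150

The first composite normalizes to b1: center (-55/288, -79/144), radius 1/648; b2: center (1/40, -11/40), radius 1/90; b3: center (-4/21, -125/252), radius 1/630; b4: center (0, -3/10), radius 1/100; b5: center (-47/252, -127/252), radius 1/756; b6: center (-29/144, -161/288), radius 1/864
The second composite normalizes to b1: center (0, 1/2), radius 1/5; b2: center (2831/4900, -207/490), radius 1/17150; b3: center (3/7, -3/7), radius 1/42; b4: center (113/196, -43/98), radius 1/490; b5: center (113/196, -207/490), radius 1/2450; b6: center (2829/4900, -2071/4900), radius 1/17150
Different reductions; not equal.


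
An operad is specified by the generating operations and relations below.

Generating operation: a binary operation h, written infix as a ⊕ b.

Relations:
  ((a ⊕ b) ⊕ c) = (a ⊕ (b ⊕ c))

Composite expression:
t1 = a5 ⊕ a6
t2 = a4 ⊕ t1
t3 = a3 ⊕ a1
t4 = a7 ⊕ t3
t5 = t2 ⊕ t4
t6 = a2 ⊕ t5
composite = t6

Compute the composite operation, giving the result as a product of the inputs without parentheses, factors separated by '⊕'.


a2 ⊕ a4 ⊕ a5 ⊕ a6 ⊕ a7 ⊕ a3 ⊕ a1

All parenthesizations of h agree; list the a-inputs left to right.
(a5 ⊕ a6) flattens to a5 ⊕ a6
(a4 ⊕ (a5 ⊕ a6)) flattens to a4 ⊕ a5 ⊕ a6
(a3 ⊕ a1) flattens to a3 ⊕ a1
(a7 ⊕ (a3 ⊕ a1)) flattens to a7 ⊕ a3 ⊕ a1
((a4 ⊕ (a5 ⊕ a6)) ⊕ (a7 ⊕ (a3 ⊕ a1))) flattens to a4 ⊕ a5 ⊕ a6 ⊕ a7 ⊕ a3 ⊕ a1
(a2 ⊕ ((a4 ⊕ (a5 ⊕ a6)) ⊕ (a7 ⊕ (a3 ⊕ a1)))) flattens to a2 ⊕ a4 ⊕ a5 ⊕ a6 ⊕ a7 ⊕ a3 ⊕ a1


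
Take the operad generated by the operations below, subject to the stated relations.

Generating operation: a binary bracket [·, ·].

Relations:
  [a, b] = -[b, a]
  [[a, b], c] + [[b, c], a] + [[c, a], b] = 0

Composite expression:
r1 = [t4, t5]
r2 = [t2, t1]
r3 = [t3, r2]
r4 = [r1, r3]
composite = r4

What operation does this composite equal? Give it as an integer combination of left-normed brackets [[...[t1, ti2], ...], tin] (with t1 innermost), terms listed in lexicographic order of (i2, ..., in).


-[[[[t1, t2], t3], t4], t5] + [[[[t1, t2], t3], t5], t4]

Skip Jacobi rewriting: expand, keep t1-initial words, read off terms.
Composite bracket: [[t4, t5], [t3, [t2, t1]]]
Each bracket splits as ab - ba, giving 16 signed words (2^4 = 16).
Collect the words opening with t1:
  sign of t1t2t3t4t5 is -1, so it contributes -[[[[t1, t2], t3], t4], t5]
  sign of t1t2t3t5t4 is +1, so it contributes +[[[[t1, t2], t3], t5], t4]


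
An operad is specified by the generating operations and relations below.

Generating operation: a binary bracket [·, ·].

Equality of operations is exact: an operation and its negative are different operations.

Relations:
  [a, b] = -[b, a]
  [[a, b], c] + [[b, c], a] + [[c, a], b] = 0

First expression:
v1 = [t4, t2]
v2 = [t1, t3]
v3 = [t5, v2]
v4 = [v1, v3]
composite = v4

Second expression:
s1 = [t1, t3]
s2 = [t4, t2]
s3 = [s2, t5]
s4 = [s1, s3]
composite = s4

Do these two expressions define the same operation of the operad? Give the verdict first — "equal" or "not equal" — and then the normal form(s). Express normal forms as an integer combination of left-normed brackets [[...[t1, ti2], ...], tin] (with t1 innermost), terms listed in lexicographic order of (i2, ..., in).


not equal; the first gives -[[[[t1, t3], t5], t2], t4] + [[[[t1, t3], t5], t4], t2] and the second -[[[[t1, t3], t2], t4], t5] + [[[[t1, t3], t4], t2], t5] + [[[[t1, t3], t5], t2], t4] - [[[[t1, t3], t5], t4], t2]


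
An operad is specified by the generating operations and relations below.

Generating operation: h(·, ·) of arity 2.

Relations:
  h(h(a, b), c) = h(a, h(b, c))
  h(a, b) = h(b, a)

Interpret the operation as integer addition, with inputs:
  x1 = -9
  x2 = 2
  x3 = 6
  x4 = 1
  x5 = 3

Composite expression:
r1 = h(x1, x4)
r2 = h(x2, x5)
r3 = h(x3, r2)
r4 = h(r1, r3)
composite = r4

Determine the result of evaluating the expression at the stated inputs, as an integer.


3

h(x1, x4) = -8
h(x2, x5) = 5
h(x3, h(x2, x5)) = 11
h(h(x1, x4), h(x3, h(x2, x5))) = 3


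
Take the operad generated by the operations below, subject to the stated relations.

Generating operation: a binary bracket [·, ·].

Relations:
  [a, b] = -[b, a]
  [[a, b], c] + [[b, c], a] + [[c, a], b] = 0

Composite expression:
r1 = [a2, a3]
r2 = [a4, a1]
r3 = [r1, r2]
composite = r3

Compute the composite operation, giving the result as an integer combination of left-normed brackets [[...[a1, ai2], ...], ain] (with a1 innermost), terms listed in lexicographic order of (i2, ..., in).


[[[a1, a4], a2], a3] - [[[a1, a4], a3], a2]


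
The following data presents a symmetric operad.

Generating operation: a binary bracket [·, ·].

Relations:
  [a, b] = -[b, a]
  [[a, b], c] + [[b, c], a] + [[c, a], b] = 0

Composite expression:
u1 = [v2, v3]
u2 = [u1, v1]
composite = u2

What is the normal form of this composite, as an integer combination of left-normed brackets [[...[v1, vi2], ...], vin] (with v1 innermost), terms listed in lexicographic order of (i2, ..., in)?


A multilinear Lie element is pinned by v1-initial words (v1 innermost).
Composite bracket: [[v2, v3], v1]
Expanding via [a, b] = ab - ba: 4 signed words (2^2 = 4).
Collect the words opening with v1:
  word v1v2v3 has sign -1, contributing -[[v1, v2], v3]
  word v1v3v2 has sign +1, contributing +[[v1, v3], v2]

-[[v1, v2], v3] + [[v1, v3], v2]


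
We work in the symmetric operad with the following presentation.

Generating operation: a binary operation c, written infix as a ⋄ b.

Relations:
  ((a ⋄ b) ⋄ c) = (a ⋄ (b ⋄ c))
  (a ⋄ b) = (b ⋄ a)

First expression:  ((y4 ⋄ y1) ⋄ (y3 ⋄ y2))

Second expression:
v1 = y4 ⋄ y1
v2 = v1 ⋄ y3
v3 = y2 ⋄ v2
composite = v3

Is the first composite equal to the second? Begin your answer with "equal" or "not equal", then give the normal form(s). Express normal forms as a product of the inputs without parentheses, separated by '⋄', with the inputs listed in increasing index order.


In normal form, the first expression is y1 ⋄ y2 ⋄ y3 ⋄ y4
In normal form, the second expression is y1 ⋄ y2 ⋄ y3 ⋄ y4
The normal forms match — equal.

equal: each reduces to y1 ⋄ y2 ⋄ y3 ⋄ y4


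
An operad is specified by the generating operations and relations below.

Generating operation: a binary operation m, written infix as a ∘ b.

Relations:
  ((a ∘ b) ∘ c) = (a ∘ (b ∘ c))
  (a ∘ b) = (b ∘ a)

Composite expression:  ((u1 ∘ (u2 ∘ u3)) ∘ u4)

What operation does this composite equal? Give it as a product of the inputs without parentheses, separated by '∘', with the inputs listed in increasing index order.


u1 ∘ u2 ∘ u3 ∘ u4


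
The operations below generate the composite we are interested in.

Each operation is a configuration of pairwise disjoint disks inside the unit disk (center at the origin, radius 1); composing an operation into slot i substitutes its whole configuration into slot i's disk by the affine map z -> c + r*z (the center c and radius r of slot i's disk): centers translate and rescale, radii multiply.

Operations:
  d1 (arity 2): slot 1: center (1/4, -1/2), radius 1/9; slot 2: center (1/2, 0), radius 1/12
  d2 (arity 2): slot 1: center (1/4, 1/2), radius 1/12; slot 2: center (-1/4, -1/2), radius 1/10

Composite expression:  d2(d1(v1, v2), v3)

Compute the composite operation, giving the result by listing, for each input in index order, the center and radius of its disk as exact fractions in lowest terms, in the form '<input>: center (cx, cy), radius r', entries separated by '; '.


v1: center (13/48, 11/24), radius 1/108; v2: center (7/24, 1/2), radius 1/144; v3: center (-1/4, -1/2), radius 1/10

Nesting under d2 composes maps z -> c + r*z down each v-path.
input v1: applying the 2 nested substitutions gives center (13/48, 11/24), radius 1/108
input v2: applying the 2 nested substitutions gives center (7/24, 1/2), radius 1/144
input v3: applying the 1 nested substitution gives center (-1/4, -1/2), radius 1/10


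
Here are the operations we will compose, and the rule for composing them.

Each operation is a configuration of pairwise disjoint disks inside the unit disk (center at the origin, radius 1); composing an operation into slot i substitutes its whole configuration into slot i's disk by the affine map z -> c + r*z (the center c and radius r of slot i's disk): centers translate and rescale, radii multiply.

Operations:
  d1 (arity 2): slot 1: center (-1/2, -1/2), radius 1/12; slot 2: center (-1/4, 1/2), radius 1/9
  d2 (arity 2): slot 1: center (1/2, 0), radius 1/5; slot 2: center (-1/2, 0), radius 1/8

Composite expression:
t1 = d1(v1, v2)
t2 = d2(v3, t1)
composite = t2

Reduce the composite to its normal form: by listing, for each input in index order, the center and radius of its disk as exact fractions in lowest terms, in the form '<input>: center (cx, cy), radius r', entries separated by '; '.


v1: center (-9/16, -1/16), radius 1/96; v2: center (-17/32, 1/16), radius 1/72; v3: center (1/2, 0), radius 1/5

Each v-disk chains the slot maps above it in d2; radii multiply.
v3: after 1 affine step, its disk has center (1/2, 0), radius 1/5
v1: after 2 affine steps, its disk has center (-9/16, -1/16), radius 1/96
v2: after 2 affine steps, its disk has center (-17/32, 1/16), radius 1/72


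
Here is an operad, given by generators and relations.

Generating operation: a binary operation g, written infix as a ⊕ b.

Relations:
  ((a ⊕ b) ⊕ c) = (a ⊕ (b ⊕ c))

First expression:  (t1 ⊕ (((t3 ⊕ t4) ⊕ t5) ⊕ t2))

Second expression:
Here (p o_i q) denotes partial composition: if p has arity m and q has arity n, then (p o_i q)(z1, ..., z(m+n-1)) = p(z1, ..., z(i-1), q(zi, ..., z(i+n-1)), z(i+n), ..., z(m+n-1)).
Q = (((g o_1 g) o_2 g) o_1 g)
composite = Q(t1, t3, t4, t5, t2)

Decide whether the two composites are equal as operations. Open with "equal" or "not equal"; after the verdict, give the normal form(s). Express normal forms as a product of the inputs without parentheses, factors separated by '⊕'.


equal; the common form is t1 ⊕ t3 ⊕ t4 ⊕ t5 ⊕ t2


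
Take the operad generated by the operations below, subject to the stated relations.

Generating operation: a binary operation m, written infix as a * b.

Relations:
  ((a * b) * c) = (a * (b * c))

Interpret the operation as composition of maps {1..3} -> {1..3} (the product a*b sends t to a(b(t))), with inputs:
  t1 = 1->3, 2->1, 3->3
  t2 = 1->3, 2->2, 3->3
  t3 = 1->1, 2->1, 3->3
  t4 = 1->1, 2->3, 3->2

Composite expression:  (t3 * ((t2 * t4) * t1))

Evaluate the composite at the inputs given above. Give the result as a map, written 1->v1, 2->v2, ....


(t2 * t4) = 1->3, 2->3, 3->2
((t2 * t4) * t1) = 1->2, 2->3, 3->2
(t3 * ((t2 * t4) * t1)) = 1->1, 2->3, 3->1

1->1, 2->3, 3->1


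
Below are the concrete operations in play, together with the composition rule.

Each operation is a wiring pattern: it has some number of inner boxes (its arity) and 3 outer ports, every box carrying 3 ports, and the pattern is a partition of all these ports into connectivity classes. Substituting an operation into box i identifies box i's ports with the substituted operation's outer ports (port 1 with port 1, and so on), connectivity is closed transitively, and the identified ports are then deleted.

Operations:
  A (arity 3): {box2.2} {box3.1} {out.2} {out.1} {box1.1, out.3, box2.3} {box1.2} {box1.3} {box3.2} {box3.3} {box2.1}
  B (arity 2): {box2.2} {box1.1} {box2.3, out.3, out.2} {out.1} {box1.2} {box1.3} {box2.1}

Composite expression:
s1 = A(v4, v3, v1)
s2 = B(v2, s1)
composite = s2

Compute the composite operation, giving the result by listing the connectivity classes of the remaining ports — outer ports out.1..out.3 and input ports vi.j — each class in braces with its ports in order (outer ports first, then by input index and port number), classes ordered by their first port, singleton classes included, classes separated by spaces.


Connectivity passes through glued B-boundaries; trace each wire chain.
stage A: inputs (v4, v3, v1), connectivity {out.1} {out.2} {out.3, v3.3, v4.1} {v1.1} {v1.2} {v1.3} {v3.1} {v3.2} {v4.2} {v4.3}, out.j its boundary
stage B: inputs (v2, v4, v3, v1), connectivity {out.1} {out.2, out.3, v3.3, v4.1} {v1.1} {v1.2} {v1.3} {v2.1} {v2.2} {v2.3} {v3.1} {v3.2} {v4.2} {v4.3}, out.j its boundary

{out.1} {out.2, out.3, v3.3, v4.1} {v1.1} {v1.2} {v1.3} {v2.1} {v2.2} {v2.3} {v3.1} {v3.2} {v4.2} {v4.3}


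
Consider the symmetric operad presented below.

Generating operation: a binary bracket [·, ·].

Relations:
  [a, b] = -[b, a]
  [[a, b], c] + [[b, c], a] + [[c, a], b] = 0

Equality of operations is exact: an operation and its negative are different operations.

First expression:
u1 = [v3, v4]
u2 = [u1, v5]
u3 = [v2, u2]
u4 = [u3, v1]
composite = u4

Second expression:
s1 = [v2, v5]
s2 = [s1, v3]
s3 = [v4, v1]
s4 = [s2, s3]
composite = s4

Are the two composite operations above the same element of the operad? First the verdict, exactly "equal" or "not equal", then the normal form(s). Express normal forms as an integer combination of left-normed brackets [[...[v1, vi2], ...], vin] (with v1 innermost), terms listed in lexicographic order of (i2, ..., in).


Normal form of the first expression: -[[[[v1, v2], v3], v4], v5] + [[[[v1, v2], v4], v3], v5] + [[[[v1, v2], v5], v3], v4] - [[[[v1, v2], v5], v4], v3] + [[[[v1, v3], v4], v5], v2] - [[[[v1, v4], v3], v5], v2] - [[[[v1, v5], v3], v4], v2] + [[[[v1, v5], v4], v3], v2]
Normal form of the second expression: [[[[v1, v4], v2], v5], v3] - [[[[v1, v4], v3], v2], v5] + [[[[v1, v4], v3], v5], v2] - [[[[v1, v4], v5], v2], v3]
Different reductions; not equal.

not equal — first -[[[[v1, v2], v3], v4], v5] + [[[[v1, v2], v4], v3], v5] + [[[[v1, v2], v5], v3], v4] - [[[[v1, v2], v5], v4], v3] + [[[[v1, v3], v4], v5], v2] - [[[[v1, v4], v3], v5], v2] - [[[[v1, v5], v3], v4], v2] + [[[[v1, v5], v4], v3], v2], second [[[[v1, v4], v2], v5], v3] - [[[[v1, v4], v3], v2], v5] + [[[[v1, v4], v3], v5], v2] - [[[[v1, v4], v5], v2], v3]


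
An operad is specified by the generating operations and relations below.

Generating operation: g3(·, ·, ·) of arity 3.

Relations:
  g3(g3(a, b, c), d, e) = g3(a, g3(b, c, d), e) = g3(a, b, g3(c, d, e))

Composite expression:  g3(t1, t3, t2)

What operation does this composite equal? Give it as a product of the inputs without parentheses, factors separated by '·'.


Key point: g3 is associative — brackets drop, the t-order remains.
g3(t1, t3, t2) flattens to t1 · t3 · t2

t1 · t3 · t2


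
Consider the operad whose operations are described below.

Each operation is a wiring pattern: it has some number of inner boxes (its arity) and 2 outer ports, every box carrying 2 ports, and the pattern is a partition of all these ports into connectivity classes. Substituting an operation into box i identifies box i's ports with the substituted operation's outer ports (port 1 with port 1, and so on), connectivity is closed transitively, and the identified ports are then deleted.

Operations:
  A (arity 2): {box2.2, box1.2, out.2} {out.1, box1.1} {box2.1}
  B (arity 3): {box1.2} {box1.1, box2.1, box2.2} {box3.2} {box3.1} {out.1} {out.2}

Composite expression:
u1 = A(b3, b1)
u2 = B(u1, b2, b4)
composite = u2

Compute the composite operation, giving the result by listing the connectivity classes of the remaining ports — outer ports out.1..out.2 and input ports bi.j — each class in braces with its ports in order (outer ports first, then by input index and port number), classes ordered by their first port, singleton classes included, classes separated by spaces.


{out.1} {out.2} {b1.1} {b1.2, b3.2} {b2.1, b2.2, b3.1} {b4.1} {b4.2}
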